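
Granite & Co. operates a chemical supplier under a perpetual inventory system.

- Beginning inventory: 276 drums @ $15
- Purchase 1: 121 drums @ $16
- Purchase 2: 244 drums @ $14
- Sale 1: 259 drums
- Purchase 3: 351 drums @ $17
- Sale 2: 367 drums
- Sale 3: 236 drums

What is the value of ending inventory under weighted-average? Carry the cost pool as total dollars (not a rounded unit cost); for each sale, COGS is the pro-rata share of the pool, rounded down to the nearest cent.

Ending inventory = $2,061.51

After Beginning: 276 on hand, pool $4,140.00 (≈ $15.0000 each)
After Purchase 1: 397 on hand, pool $6,076.00 (≈ $15.3048 each)
After Purchase 2: 641 on hand, pool $9,492.00 (≈ $14.8081 each)
Sale 1, sell 259: 259/641 × $9,492.00 → $3,835.30
After Purchase 3: 733 on hand, pool $11,623.70 (≈ $15.8577 each)
Sale 2, sell 367: 367/733 × $11,623.70 → $5,819.77
Sale 3, sell 236: 236/366 × $5,803.93 → $3,742.42
Total COGS = $3,835.30 + $5,819.77 + $3,742.42 = $13,397.49
Ending inventory (cost pool remaining) = $2,061.51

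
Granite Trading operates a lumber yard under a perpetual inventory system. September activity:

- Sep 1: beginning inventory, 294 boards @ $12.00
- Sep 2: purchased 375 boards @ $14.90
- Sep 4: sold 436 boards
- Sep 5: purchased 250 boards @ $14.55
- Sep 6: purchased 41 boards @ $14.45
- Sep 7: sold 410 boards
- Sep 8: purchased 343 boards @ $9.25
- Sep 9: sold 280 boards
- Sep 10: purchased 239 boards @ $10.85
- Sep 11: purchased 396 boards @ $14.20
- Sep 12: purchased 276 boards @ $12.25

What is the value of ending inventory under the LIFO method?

Sep 4, 436 sold [LIFO — newest first]: 375 @ $14.90 + 61 @ $12.00 = $6,319.50
Sep 7, 410 sold [LIFO — newest first]: 41 @ $14.45 + 250 @ $14.55 + 119 @ $12.00 = $5,657.95
Sep 9, 280 sold [LIFO — newest first]: 280 @ $9.25 = $2,590.00
Total COGS = $6,319.50 + $5,657.95 + $2,590.00 = $14,567.45
Ending inventory: 114 @ $12.00 + 63 @ $9.25 + 239 @ $10.85 + 396 @ $14.20 + 276 @ $12.25 = $13,548.10
Check: goods available $28,115.55 = COGS $14,567.45 + ending $13,548.10

Ending inventory = $13,548.10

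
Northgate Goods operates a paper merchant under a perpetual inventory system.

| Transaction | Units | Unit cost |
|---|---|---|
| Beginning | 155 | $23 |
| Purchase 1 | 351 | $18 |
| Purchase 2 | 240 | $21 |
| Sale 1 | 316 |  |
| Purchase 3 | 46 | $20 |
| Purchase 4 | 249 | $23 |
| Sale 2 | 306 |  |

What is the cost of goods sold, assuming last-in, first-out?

COGS = $13,253

Sale 1 (316) [LIFO — newest first]: 240 @ $21 + 76 @ $18 = $6,408
Sale 2 (306) [LIFO — newest first]: 249 @ $23 + 46 @ $20 + 11 @ $18 = $6,845
Total COGS = $6,408 + $6,845 = $13,253
Ending inventory: 155 @ $23 + 264 @ $18 = $8,317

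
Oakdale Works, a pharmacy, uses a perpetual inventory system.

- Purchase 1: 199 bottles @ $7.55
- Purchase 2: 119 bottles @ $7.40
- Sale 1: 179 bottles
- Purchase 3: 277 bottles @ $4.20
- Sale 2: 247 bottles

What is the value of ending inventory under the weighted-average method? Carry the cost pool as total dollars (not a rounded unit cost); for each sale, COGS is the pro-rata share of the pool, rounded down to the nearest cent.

After Purchase 1: 199 on hand, pool $1,502.45 (≈ $7.5500 each)
After Purchase 2: 318 on hand, pool $2,383.05 (≈ $7.4939 each)
Sale 1, sell 179: 179/318 × $2,383.05 → $1,341.40
After Purchase 3: 416 on hand, pool $2,205.05 (≈ $5.3006 each)
Sale 2, sell 247: 247/416 × $2,205.05 → $1,309.24
Total COGS = $1,341.40 + $1,309.24 = $2,650.64
Ending inventory (cost pool remaining) = $895.81

Ending inventory = $895.81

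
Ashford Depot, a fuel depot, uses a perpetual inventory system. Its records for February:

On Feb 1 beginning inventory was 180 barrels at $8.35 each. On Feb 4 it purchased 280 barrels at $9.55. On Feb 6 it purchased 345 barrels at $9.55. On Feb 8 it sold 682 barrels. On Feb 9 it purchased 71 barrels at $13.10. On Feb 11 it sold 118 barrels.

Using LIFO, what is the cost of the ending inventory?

Feb 8, 682 sold [LIFO — newest first]: 345 @ $9.55 + 280 @ $9.55 + 57 @ $8.35 = $6,444.70
Feb 11, 118 sold [LIFO — newest first]: 71 @ $13.10 + 47 @ $8.35 = $1,322.55
Total COGS = $6,444.70 + $1,322.55 = $7,767.25
Ending inventory: 76 @ $8.35 = $634.60
Check: goods available $8,401.85 = COGS $7,767.25 + ending $634.60

Ending inventory = $634.60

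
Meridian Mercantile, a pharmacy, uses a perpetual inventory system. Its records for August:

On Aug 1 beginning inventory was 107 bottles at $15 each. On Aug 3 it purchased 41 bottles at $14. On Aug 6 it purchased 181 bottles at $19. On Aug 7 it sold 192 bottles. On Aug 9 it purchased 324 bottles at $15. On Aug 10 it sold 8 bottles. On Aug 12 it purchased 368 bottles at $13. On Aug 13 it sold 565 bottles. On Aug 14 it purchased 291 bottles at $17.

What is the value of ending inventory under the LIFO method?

Ending inventory = $8,757

Aug 7, 192 sold [LIFO — newest first]: 181 @ $19 + 11 @ $14 = $3,593
Aug 10, 8 sold [LIFO — newest first]: 8 @ $15 = $120
Aug 13, 565 sold [LIFO — newest first]: 368 @ $13 + 197 @ $15 = $7,739
Total COGS = $3,593 + $120 + $7,739 = $11,452
Ending inventory: 107 @ $15 + 30 @ $14 + 119 @ $15 + 291 @ $17 = $8,757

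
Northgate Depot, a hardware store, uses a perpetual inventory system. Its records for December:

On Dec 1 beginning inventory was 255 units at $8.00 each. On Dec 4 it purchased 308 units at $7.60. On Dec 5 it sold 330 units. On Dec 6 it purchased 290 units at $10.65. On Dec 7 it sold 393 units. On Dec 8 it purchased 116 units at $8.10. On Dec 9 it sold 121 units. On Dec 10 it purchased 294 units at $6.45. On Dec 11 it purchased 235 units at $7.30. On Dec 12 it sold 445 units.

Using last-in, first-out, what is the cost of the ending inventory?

Dec 5, 330 sold [LIFO — newest first]: 308 @ $7.60 + 22 @ $8.00 = $2,516.80
Dec 7, 393 sold [LIFO — newest first]: 290 @ $10.65 + 103 @ $8.00 = $3,912.50
Dec 9, 121 sold [LIFO — newest first]: 116 @ $8.10 + 5 @ $8.00 = $979.60
Dec 12, 445 sold [LIFO — newest first]: 235 @ $7.30 + 210 @ $6.45 = $3,070.00
Total COGS = $2,516.80 + $3,912.50 + $979.60 + $3,070.00 = $10,478.90
Ending inventory: 125 @ $8.00 + 84 @ $6.45 = $1,541.80

Ending inventory = $1,541.80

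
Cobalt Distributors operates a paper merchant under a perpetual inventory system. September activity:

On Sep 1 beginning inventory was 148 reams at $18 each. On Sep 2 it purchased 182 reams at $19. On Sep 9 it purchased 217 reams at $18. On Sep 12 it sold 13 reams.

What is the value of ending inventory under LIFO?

Ending inventory = $9,794

Sep 12, 13 sold [LIFO — newest first]: 13 @ $18 = $234
Ending inventory: 148 @ $18 + 182 @ $19 + 204 @ $18 = $9,794
Check: goods available $10,028 = COGS $234 + ending $9,794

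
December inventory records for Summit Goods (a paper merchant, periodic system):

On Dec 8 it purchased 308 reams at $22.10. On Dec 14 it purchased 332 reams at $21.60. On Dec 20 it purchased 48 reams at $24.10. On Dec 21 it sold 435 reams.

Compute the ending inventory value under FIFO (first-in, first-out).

Dec 21, 435 sold [FIFO — oldest first]: 308 @ $22.10 + 127 @ $21.60 = $9,550.00
Ending inventory: 205 @ $21.60 + 48 @ $24.10 = $5,584.80

Ending inventory = $5,584.80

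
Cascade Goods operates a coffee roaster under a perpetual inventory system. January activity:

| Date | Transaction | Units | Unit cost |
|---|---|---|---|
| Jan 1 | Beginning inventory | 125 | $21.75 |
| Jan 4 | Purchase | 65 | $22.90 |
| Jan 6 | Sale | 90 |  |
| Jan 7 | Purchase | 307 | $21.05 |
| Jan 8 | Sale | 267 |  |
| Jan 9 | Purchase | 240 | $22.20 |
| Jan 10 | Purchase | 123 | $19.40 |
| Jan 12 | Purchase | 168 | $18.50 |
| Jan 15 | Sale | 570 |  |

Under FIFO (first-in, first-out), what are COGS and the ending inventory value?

COGS = $19,623.30; ending inventory = $1,868.50

Jan 6, 90 sold [FIFO — oldest first]: 90 @ $21.75 = $1,957.50
Jan 8, 267 sold [FIFO — oldest first]: 35 @ $21.75 + 65 @ $22.90 + 167 @ $21.05 = $5,765.10
Jan 15, 570 sold [FIFO — oldest first]: 140 @ $21.05 + 240 @ $22.20 + 123 @ $19.40 + 67 @ $18.50 = $11,900.70
Total COGS = $1,957.50 + $5,765.10 + $11,900.70 = $19,623.30
Ending inventory: 101 @ $18.50 = $1,868.50
Check: goods available $21,491.80 = COGS $19,623.30 + ending $1,868.50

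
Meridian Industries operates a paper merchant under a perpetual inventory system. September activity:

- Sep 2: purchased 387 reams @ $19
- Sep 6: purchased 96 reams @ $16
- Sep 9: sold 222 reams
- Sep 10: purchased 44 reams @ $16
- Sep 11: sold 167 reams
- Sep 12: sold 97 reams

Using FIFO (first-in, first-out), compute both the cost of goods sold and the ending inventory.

COGS = $8,937; ending inventory = $656

Sep 9, 222 sold [FIFO — oldest first]: 222 @ $19 = $4,218
Sep 11, 167 sold [FIFO — oldest first]: 165 @ $19 + 2 @ $16 = $3,167
Sep 12, 97 sold [FIFO — oldest first]: 94 @ $16 + 3 @ $16 = $1,552
Total COGS = $4,218 + $3,167 + $1,552 = $8,937
Ending inventory: 41 @ $16 = $656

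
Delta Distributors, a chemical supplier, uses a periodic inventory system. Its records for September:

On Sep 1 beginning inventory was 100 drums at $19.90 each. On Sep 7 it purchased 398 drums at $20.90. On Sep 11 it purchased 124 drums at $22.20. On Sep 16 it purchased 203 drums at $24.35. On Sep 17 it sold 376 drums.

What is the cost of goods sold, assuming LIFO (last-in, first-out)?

COGS = $8,719.95

Sep 17, 376 sold [LIFO — newest first]: 203 @ $24.35 + 124 @ $22.20 + 49 @ $20.90 = $8,719.95
Ending inventory: 100 @ $19.90 + 349 @ $20.90 = $9,284.10
Check: goods available $18,004.05 = COGS $8,719.95 + ending $9,284.10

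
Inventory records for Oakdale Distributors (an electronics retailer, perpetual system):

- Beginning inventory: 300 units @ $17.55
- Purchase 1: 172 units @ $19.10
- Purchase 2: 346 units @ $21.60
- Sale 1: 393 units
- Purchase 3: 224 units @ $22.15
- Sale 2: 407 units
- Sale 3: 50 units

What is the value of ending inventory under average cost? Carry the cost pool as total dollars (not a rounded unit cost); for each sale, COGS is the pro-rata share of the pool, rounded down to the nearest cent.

After Beginning: 300 on hand, pool $5,265.00 (≈ $17.5500 each)
After Purchase 1: 472 on hand, pool $8,550.20 (≈ $18.1148 each)
After Purchase 2: 818 on hand, pool $16,023.80 (≈ $19.5890 each)
Sale 1, sell 393: 393/818 × $16,023.80 → $7,698.47
After Purchase 3: 649 on hand, pool $13,286.93 (≈ $20.4729 each)
Sale 2, sell 407: 407/649 × $13,286.93 → $8,332.48
Sale 3, sell 50: 50/242 × $4,954.45 → $1,023.64
Total COGS = $7,698.47 + $8,332.48 + $1,023.64 = $17,054.59
Ending inventory (cost pool remaining) = $3,930.81

Ending inventory = $3,930.81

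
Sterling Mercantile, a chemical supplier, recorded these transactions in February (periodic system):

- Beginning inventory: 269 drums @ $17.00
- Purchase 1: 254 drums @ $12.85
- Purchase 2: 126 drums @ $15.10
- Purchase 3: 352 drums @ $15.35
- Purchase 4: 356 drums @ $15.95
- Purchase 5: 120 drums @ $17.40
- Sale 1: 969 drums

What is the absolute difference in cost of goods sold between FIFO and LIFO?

FIFO COGS: 269 @ $17.00 + 254 @ $12.85 + 126 @ $15.10 + 320 @ $15.35 = $14,651.50
LIFO COGS: 120 @ $17.40 + 356 @ $15.95 + 352 @ $15.35 + 126 @ $15.10 + 15 @ $12.85 = $15,264.75
Difference = |$14,651.50 − $15,264.75| = $613.25

$613.25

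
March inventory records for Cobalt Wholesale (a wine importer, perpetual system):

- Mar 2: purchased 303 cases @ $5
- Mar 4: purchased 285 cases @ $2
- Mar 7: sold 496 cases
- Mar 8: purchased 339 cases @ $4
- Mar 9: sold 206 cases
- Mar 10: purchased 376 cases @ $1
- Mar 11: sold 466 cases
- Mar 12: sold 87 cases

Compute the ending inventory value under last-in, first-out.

Mar 7, 496 sold [LIFO — newest first]: 285 @ $2 + 211 @ $5 = $1,625
Mar 9, 206 sold [LIFO — newest first]: 206 @ $4 = $824
Mar 11, 466 sold [LIFO — newest first]: 376 @ $1 + 90 @ $4 = $736
Mar 12, 87 sold [LIFO — newest first]: 43 @ $4 + 44 @ $5 = $392
Total COGS = $1,625 + $824 + $736 + $392 = $3,577
Ending inventory: 48 @ $5 = $240

Ending inventory = $240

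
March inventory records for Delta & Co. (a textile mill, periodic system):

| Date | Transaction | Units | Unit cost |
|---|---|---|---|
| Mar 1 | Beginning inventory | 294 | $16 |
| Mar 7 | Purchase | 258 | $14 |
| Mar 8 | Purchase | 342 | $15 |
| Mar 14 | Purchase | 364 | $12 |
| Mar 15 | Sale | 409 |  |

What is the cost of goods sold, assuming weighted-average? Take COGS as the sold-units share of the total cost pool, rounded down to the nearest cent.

Mar 15, sell 409: 409/1258 × $17,814.00 → $5,791.67
Ending inventory (cost pool remaining) = $12,022.33

COGS = $5,791.67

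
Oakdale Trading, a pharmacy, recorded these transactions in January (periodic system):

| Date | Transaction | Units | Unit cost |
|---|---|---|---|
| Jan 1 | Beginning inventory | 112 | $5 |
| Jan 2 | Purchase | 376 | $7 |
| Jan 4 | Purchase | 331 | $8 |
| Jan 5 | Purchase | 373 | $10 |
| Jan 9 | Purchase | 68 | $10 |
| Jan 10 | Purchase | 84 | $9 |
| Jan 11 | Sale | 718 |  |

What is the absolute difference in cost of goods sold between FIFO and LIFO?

FIFO COGS: 112 @ $5 + 376 @ $7 + 230 @ $8 = $5,032
LIFO COGS: 84 @ $9 + 68 @ $10 + 373 @ $10 + 193 @ $8 = $6,710
Difference = |$5,032 − $6,710| = $1,678

$1,678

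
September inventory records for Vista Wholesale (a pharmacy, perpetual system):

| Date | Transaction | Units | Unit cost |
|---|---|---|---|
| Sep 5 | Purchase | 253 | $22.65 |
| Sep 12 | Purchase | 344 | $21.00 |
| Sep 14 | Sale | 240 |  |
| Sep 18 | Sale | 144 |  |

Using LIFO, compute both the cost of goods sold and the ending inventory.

Sep 14, 240 sold [LIFO — newest first]: 240 @ $21.00 = $5,040.00
Sep 18, 144 sold [LIFO — newest first]: 104 @ $21.00 + 40 @ $22.65 = $3,090.00
Total COGS = $5,040.00 + $3,090.00 = $8,130.00
Ending inventory: 213 @ $22.65 = $4,824.45

COGS = $8,130.00; ending inventory = $4,824.45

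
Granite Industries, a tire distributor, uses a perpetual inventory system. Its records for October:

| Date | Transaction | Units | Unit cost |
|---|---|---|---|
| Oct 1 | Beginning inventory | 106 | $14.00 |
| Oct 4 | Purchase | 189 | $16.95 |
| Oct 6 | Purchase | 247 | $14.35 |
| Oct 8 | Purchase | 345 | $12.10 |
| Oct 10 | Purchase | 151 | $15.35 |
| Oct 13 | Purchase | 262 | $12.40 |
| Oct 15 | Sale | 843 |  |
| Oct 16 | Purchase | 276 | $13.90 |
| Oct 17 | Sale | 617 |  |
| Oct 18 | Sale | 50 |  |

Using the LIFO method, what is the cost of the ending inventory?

Ending inventory = $924.00

Oct 15, 843 sold [LIFO — newest first]: 262 @ $12.40 + 151 @ $15.35 + 345 @ $12.10 + 85 @ $14.35 = $10,960.90
Oct 17, 617 sold [LIFO — newest first]: 276 @ $13.90 + 162 @ $14.35 + 179 @ $16.95 = $9,195.15
Oct 18, 50 sold [LIFO — newest first]: 10 @ $16.95 + 40 @ $14.00 = $729.50
Total COGS = $10,960.90 + $9,195.15 + $729.50 = $20,885.55
Ending inventory: 66 @ $14.00 = $924.00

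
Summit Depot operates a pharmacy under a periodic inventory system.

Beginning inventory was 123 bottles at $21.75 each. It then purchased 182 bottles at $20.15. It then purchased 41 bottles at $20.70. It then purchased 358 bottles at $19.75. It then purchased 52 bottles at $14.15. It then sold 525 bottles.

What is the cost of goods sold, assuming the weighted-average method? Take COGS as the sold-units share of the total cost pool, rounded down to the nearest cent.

Sale 1, sell 525: 525/756 × $14,997.55 → $10,414.96
Ending inventory (cost pool remaining) = $4,582.59
Check: goods available $14,997.55 = COGS $10,414.96 + ending $4,582.59

COGS = $10,414.96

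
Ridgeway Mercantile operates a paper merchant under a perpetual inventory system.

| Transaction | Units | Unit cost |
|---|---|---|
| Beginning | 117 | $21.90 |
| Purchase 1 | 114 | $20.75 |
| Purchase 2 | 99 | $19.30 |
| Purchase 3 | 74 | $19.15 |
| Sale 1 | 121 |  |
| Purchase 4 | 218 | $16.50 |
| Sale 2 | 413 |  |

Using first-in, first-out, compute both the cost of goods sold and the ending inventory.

COGS = $10,400.60; ending inventory = $1,452.00

Sale 1 (121) [FIFO — oldest first]: 117 @ $21.90 + 4 @ $20.75 = $2,645.30
Sale 2 (413) [FIFO — oldest first]: 110 @ $20.75 + 99 @ $19.30 + 74 @ $19.15 + 130 @ $16.50 = $7,755.30
Total COGS = $2,645.30 + $7,755.30 = $10,400.60
Ending inventory: 88 @ $16.50 = $1,452.00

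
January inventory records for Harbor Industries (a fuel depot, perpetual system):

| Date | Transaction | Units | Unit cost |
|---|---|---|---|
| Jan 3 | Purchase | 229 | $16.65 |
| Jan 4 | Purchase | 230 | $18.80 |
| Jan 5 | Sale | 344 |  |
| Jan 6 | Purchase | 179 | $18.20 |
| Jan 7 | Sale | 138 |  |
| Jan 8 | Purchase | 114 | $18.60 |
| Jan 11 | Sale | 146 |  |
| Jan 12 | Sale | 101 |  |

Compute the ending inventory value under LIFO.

Jan 5, 344 sold [LIFO — newest first]: 230 @ $18.80 + 114 @ $16.65 = $6,222.10
Jan 7, 138 sold [LIFO — newest first]: 138 @ $18.20 = $2,511.60
Jan 11, 146 sold [LIFO — newest first]: 114 @ $18.60 + 32 @ $18.20 = $2,702.80
Jan 12, 101 sold [LIFO — newest first]: 9 @ $18.20 + 92 @ $16.65 = $1,695.60
Total COGS = $6,222.10 + $2,511.60 + $2,702.80 + $1,695.60 = $13,132.10
Ending inventory: 23 @ $16.65 = $382.95
Check: goods available $13,515.05 = COGS $13,132.10 + ending $382.95

Ending inventory = $382.95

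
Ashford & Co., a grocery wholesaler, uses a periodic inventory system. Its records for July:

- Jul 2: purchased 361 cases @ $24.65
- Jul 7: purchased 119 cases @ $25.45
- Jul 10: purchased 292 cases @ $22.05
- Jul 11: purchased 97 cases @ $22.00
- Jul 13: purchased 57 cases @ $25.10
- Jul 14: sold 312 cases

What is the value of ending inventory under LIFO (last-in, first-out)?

Ending inventory = $14,881.90

Jul 14, 312 sold [LIFO — newest first]: 57 @ $25.10 + 97 @ $22.00 + 158 @ $22.05 = $7,048.60
Ending inventory: 361 @ $24.65 + 119 @ $25.45 + 134 @ $22.05 = $14,881.90
Check: goods available $21,930.50 = COGS $7,048.60 + ending $14,881.90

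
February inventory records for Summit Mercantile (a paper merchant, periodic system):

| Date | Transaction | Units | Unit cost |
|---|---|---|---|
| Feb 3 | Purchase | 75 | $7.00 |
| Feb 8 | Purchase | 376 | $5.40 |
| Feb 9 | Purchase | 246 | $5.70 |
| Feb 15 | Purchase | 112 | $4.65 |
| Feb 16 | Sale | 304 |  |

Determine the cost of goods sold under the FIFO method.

Feb 16, 304 sold [FIFO — oldest first]: 75 @ $7.00 + 229 @ $5.40 = $1,761.60
Ending inventory: 147 @ $5.40 + 246 @ $5.70 + 112 @ $4.65 = $2,716.80
Check: goods available $4,478.40 = COGS $1,761.60 + ending $2,716.80

COGS = $1,761.60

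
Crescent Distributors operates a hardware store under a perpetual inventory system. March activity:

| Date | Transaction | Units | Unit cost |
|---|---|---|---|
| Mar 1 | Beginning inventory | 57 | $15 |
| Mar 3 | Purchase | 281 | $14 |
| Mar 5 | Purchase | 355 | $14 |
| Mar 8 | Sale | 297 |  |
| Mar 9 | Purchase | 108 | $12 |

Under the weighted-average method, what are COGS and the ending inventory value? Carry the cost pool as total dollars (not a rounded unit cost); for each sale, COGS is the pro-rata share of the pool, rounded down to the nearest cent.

After Mar 1: 57 on hand, pool $855.00 (≈ $15.0000 each)
After Mar 3: 338 on hand, pool $4,789.00 (≈ $14.1686 each)
After Mar 5: 693 on hand, pool $9,759.00 (≈ $14.0823 each)
Mar 8, sell 297: 297/693 × $9,759.00 → $4,182.42
After Mar 9: 504 on hand, pool $6,872.58 (≈ $13.6361 each)
Ending inventory (cost pool remaining) = $6,872.58

COGS = $4,182.42; ending inventory = $6,872.58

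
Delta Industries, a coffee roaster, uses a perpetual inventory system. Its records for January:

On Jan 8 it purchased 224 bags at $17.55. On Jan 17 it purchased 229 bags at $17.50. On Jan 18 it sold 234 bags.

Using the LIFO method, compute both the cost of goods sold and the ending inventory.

COGS = $4,095.25; ending inventory = $3,843.45

Jan 18, 234 sold [LIFO — newest first]: 229 @ $17.50 + 5 @ $17.55 = $4,095.25
Ending inventory: 219 @ $17.55 = $3,843.45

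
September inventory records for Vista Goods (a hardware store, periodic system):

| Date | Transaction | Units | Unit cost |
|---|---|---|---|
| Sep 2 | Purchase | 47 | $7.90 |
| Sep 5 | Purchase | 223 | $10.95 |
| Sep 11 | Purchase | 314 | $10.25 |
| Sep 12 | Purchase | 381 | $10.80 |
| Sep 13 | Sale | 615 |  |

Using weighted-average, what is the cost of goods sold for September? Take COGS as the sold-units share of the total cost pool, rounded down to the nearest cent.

Sep 13, sell 615: 615/965 × $10,146.45 → $6,466.39
Ending inventory (cost pool remaining) = $3,680.06
Check: goods available $10,146.45 = COGS $6,466.39 + ending $3,680.06

COGS = $6,466.39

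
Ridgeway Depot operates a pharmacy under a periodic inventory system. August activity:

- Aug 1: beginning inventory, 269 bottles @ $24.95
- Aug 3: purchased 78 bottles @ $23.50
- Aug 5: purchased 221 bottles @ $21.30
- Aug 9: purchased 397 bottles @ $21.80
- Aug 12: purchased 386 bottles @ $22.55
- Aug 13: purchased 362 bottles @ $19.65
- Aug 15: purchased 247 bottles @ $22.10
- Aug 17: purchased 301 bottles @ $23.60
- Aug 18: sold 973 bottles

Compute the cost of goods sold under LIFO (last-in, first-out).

COGS = $21,096.25

Aug 18, 973 sold [LIFO — newest first]: 301 @ $23.60 + 247 @ $22.10 + 362 @ $19.65 + 63 @ $22.55 = $21,096.25
Ending inventory: 269 @ $24.95 + 78 @ $23.50 + 221 @ $21.30 + 397 @ $21.80 + 323 @ $22.55 = $29,190.10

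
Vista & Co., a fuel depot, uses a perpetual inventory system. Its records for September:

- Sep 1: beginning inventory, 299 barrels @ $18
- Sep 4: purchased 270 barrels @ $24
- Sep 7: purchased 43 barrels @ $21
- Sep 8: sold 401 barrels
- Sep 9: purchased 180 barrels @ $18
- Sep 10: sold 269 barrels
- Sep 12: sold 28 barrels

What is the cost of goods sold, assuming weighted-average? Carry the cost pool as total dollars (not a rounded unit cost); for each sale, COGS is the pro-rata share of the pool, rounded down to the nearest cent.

COGS = $14,168.02

After Sep 1: 299 on hand, pool $5,382.00 (≈ $18.0000 each)
After Sep 4: 569 on hand, pool $11,862.00 (≈ $20.8471 each)
After Sep 7: 612 on hand, pool $12,765.00 (≈ $20.8578 each)
Sep 8, sell 401: 401/612 × $12,765.00 → $8,363.99
After Sep 9: 391 on hand, pool $7,641.01 (≈ $19.5422 each)
Sep 10, sell 269: 269/391 × $7,641.01 → $5,256.85
Sep 12, sell 28: 28/122 × $2,384.16 → $547.18
Total COGS = $8,363.99 + $5,256.85 + $547.18 = $14,168.02
Ending inventory (cost pool remaining) = $1,836.98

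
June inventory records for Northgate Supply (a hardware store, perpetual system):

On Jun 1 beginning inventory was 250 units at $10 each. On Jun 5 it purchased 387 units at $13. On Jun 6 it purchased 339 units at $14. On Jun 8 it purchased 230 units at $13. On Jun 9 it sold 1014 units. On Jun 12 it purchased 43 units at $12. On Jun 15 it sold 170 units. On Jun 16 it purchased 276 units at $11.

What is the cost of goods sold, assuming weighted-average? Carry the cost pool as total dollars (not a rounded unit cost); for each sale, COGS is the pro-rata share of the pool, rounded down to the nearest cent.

COGS = $14,967.99

After Jun 1: 250 on hand, pool $2,500.00 (≈ $10.0000 each)
After Jun 5: 637 on hand, pool $7,531.00 (≈ $11.8226 each)
After Jun 6: 976 on hand, pool $12,277.00 (≈ $12.5789 each)
After Jun 8: 1206 on hand, pool $15,267.00 (≈ $12.6592 each)
Jun 9, sell 1014: 1014/1206 × $15,267.00 → $12,836.43
After Jun 12: 235 on hand, pool $2,946.57 (≈ $12.5386 each)
Jun 15, sell 170: 170/235 × $2,946.57 → $2,131.56
After Jun 16: 341 on hand, pool $3,851.01 (≈ $11.2933 each)
Total COGS = $12,836.43 + $2,131.56 = $14,967.99
Ending inventory (cost pool remaining) = $3,851.01
Check: goods available $18,819.00 = COGS $14,967.99 + ending $3,851.01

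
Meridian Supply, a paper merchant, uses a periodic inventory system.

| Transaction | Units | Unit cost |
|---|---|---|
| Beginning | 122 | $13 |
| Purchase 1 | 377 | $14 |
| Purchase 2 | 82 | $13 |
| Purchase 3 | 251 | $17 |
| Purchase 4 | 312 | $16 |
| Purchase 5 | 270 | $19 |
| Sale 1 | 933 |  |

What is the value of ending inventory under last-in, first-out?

Sale 1 (933) [LIFO — newest first]: 270 @ $19 + 312 @ $16 + 251 @ $17 + 82 @ $13 + 18 @ $14 = $15,707
Ending inventory: 122 @ $13 + 359 @ $14 = $6,612

Ending inventory = $6,612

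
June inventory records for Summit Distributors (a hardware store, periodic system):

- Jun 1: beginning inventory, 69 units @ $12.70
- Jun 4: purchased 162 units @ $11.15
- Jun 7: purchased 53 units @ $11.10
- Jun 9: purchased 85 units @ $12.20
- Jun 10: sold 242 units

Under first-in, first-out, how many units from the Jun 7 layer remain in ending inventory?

Jun 10, 242 sold [FIFO — oldest first]: 69 @ $12.70 + 162 @ $11.15 + 11 @ $11.10 = $2,804.70
Ending inventory: 42 @ $11.10 + 85 @ $12.20 = $1,503.20

42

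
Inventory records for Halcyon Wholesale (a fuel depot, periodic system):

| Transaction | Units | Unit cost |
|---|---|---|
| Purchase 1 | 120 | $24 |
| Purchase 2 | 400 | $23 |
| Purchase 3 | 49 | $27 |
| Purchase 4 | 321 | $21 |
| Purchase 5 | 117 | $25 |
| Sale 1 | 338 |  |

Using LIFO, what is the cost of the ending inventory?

Ending inventory = $15,503

Sale 1 (338) [LIFO — newest first]: 117 @ $25 + 221 @ $21 = $7,566
Ending inventory: 120 @ $24 + 400 @ $23 + 49 @ $27 + 100 @ $21 = $15,503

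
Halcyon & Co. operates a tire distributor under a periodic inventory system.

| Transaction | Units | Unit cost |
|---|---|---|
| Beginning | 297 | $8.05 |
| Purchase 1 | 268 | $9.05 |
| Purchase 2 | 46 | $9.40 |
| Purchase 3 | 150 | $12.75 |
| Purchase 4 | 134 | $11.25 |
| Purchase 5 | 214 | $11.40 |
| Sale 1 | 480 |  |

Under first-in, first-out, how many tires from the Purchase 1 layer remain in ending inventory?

Sale 1 (480) [FIFO — oldest first]: 297 @ $8.05 + 183 @ $9.05 = $4,047.00
Ending inventory: 85 @ $9.05 + 46 @ $9.40 + 150 @ $12.75 + 134 @ $11.25 + 214 @ $11.40 = $7,061.25
Check: goods available $11,108.25 = COGS $4,047.00 + ending $7,061.25

85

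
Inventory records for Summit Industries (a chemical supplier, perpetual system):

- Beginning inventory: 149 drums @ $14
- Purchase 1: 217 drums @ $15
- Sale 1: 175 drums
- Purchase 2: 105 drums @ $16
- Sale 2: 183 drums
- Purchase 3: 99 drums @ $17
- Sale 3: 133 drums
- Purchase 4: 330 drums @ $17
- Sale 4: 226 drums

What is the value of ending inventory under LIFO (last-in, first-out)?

Ending inventory = $2,874

Sale 1 (175) [LIFO — newest first]: 175 @ $15 = $2,625
Sale 2 (183) [LIFO — newest first]: 105 @ $16 + 42 @ $15 + 36 @ $14 = $2,814
Sale 3 (133) [LIFO — newest first]: 99 @ $17 + 34 @ $14 = $2,159
Sale 4 (226) [LIFO — newest first]: 226 @ $17 = $3,842
Total COGS = $2,625 + $2,814 + $2,159 + $3,842 = $11,440
Ending inventory: 79 @ $14 + 104 @ $17 = $2,874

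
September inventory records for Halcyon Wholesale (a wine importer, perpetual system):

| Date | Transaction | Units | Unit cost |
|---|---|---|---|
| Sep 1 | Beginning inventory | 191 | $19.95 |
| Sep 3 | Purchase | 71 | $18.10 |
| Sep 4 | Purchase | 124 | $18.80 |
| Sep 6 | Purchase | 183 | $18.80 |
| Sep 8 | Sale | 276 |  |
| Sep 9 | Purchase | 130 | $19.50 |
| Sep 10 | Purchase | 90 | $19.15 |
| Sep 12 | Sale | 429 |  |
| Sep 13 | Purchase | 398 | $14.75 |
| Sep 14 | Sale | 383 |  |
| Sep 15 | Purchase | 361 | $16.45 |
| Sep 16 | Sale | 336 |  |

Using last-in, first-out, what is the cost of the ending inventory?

Sep 8, 276 sold [LIFO — newest first]: 183 @ $18.80 + 93 @ $18.80 = $5,188.80
Sep 12, 429 sold [LIFO — newest first]: 90 @ $19.15 + 130 @ $19.50 + 31 @ $18.80 + 71 @ $18.10 + 107 @ $19.95 = $8,261.05
Sep 14, 383 sold [LIFO — newest first]: 383 @ $14.75 = $5,649.25
Sep 16, 336 sold [LIFO — newest first]: 336 @ $16.45 = $5,527.20
Total COGS = $5,188.80 + $8,261.05 + $5,649.25 + $5,527.20 = $24,626.30
Ending inventory: 84 @ $19.95 + 15 @ $14.75 + 25 @ $16.45 = $2,308.30
Check: goods available $26,934.60 = COGS $24,626.30 + ending $2,308.30

Ending inventory = $2,308.30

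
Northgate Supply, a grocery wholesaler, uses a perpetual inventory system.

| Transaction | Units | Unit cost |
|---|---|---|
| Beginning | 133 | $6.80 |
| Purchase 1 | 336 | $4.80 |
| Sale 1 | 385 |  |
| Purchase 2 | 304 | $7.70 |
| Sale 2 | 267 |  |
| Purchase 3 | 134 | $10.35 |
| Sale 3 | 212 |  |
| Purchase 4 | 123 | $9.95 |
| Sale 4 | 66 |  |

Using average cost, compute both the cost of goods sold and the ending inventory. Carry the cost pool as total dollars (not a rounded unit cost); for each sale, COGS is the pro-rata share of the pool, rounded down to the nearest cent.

COGS = $6,502.16; ending inventory = $966.59

After Beginning: 133 on hand, pool $904.40 (≈ $6.8000 each)
After Purchase 1: 469 on hand, pool $2,517.20 (≈ $5.3672 each)
Sale 1, sell 385: 385/469 × $2,517.20 → $2,066.35
After Purchase 2: 388 on hand, pool $2,791.65 (≈ $7.1950 each)
Sale 2, sell 267: 267/388 × $2,791.65 → $1,921.05
After Purchase 3: 255 on hand, pool $2,257.50 (≈ $8.8529 each)
Sale 3, sell 212: 212/255 × $2,257.50 → $1,876.82
After Purchase 4: 166 on hand, pool $1,604.53 (≈ $9.6658 each)
Sale 4, sell 66: 66/166 × $1,604.53 → $637.94
Total COGS = $2,066.35 + $1,921.05 + $1,876.82 + $637.94 = $6,502.16
Ending inventory (cost pool remaining) = $966.59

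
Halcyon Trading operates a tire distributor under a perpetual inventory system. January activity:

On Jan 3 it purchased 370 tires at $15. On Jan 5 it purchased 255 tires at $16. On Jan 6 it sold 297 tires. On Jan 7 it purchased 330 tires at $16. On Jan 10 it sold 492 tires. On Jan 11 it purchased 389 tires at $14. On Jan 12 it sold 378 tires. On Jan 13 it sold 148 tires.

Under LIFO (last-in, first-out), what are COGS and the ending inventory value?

COGS = $19,921; ending inventory = $435

Jan 6, 297 sold [LIFO — newest first]: 255 @ $16 + 42 @ $15 = $4,710
Jan 10, 492 sold [LIFO — newest first]: 330 @ $16 + 162 @ $15 = $7,710
Jan 12, 378 sold [LIFO — newest first]: 378 @ $14 = $5,292
Jan 13, 148 sold [LIFO — newest first]: 11 @ $14 + 137 @ $15 = $2,209
Total COGS = $4,710 + $7,710 + $5,292 + $2,209 = $19,921
Ending inventory: 29 @ $15 = $435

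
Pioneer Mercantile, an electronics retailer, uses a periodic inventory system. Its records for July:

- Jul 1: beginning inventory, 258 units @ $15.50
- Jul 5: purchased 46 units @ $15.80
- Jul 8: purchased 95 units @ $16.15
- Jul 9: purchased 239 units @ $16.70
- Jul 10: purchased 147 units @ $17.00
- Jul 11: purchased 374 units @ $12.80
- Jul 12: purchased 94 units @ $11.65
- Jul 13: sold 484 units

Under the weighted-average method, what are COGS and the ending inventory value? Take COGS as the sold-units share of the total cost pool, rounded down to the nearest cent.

Jul 13, sell 484: 484/1253 × $18,632.65 → $7,197.28
Ending inventory (cost pool remaining) = $11,435.37

COGS = $7,197.28; ending inventory = $11,435.37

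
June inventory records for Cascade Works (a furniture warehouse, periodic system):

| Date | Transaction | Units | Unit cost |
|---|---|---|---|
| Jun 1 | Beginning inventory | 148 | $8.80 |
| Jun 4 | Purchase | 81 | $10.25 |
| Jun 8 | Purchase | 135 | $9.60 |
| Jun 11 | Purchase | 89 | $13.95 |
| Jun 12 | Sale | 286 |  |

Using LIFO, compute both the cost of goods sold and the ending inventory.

COGS = $3,173.05; ending inventory = $1,497.15

Jun 12, 286 sold [LIFO — newest first]: 89 @ $13.95 + 135 @ $9.60 + 62 @ $10.25 = $3,173.05
Ending inventory: 148 @ $8.80 + 19 @ $10.25 = $1,497.15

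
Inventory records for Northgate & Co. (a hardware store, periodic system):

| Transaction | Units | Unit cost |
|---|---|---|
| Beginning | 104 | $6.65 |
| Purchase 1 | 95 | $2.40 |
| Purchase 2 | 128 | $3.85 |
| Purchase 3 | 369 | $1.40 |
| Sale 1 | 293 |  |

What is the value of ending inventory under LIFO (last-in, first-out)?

Sale 1 (293) [LIFO — newest first]: 293 @ $1.40 = $410.20
Ending inventory: 104 @ $6.65 + 95 @ $2.40 + 128 @ $3.85 + 76 @ $1.40 = $1,518.80

Ending inventory = $1,518.80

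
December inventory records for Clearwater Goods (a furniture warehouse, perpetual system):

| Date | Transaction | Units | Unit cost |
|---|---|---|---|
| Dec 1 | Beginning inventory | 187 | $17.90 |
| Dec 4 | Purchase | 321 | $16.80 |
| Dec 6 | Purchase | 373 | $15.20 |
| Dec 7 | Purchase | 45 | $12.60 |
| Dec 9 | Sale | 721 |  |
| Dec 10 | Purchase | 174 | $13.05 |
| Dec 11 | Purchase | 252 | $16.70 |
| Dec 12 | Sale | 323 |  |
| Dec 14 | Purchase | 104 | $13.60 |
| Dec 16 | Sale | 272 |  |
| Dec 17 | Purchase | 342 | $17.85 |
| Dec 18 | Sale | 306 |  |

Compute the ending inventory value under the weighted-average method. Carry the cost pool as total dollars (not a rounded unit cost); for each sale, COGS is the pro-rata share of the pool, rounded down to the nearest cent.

Ending inventory = $2,997.81

After Dec 1: 187 on hand, pool $3,347.30 (≈ $17.9000 each)
After Dec 4: 508 on hand, pool $8,740.10 (≈ $17.2049 each)
After Dec 6: 881 on hand, pool $14,409.70 (≈ $16.3561 each)
After Dec 7: 926 on hand, pool $14,976.70 (≈ $16.1735 each)
Dec 9, sell 721: 721/926 × $14,976.70 → $11,661.12
After Dec 10: 379 on hand, pool $5,586.28 (≈ $14.7395 each)
After Dec 11: 631 on hand, pool $9,794.68 (≈ $15.5225 each)
Dec 12, sell 323: 323/631 × $9,794.68 → $5,013.75
After Dec 14: 412 on hand, pool $6,195.33 (≈ $15.0372 each)
Dec 16, sell 272: 272/412 × $6,195.33 → $4,090.12
After Dec 17: 482 on hand, pool $8,209.91 (≈ $17.0330 each)
Dec 18, sell 306: 306/482 × $8,209.91 → $5,212.10
Total COGS = $11,661.12 + $5,013.75 + $4,090.12 + $5,212.10 = $25,977.09
Ending inventory (cost pool remaining) = $2,997.81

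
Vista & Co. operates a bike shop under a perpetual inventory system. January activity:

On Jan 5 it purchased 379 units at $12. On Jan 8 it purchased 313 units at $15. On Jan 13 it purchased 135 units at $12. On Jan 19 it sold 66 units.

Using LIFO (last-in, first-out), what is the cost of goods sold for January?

COGS = $792

Jan 19, 66 sold [LIFO — newest first]: 66 @ $12 = $792
Ending inventory: 379 @ $12 + 313 @ $15 + 69 @ $12 = $10,071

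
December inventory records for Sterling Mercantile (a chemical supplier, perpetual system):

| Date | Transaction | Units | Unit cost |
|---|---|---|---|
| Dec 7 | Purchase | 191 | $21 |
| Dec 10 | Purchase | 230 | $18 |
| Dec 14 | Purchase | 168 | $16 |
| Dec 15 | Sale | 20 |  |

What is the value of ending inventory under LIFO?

Ending inventory = $10,519

Dec 15, 20 sold [LIFO — newest first]: 20 @ $16 = $320
Ending inventory: 191 @ $21 + 230 @ $18 + 148 @ $16 = $10,519
Check: goods available $10,839 = COGS $320 + ending $10,519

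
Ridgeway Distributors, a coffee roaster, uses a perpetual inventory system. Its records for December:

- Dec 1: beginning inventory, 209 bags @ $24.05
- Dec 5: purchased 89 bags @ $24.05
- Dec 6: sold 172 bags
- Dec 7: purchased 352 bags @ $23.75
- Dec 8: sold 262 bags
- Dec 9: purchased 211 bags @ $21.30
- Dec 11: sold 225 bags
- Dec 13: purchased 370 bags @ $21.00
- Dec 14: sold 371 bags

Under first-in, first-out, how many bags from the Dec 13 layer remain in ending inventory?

201

Dec 6, 172 sold [FIFO — oldest first]: 172 @ $24.05 = $4,136.60
Dec 8, 262 sold [FIFO — oldest first]: 37 @ $24.05 + 89 @ $24.05 + 136 @ $23.75 = $6,260.30
Dec 11, 225 sold [FIFO — oldest first]: 216 @ $23.75 + 9 @ $21.30 = $5,321.70
Dec 14, 371 sold [FIFO — oldest first]: 202 @ $21.30 + 169 @ $21.00 = $7,851.60
Total COGS = $4,136.60 + $6,260.30 + $5,321.70 + $7,851.60 = $23,570.20
Ending inventory: 201 @ $21.00 = $4,221.00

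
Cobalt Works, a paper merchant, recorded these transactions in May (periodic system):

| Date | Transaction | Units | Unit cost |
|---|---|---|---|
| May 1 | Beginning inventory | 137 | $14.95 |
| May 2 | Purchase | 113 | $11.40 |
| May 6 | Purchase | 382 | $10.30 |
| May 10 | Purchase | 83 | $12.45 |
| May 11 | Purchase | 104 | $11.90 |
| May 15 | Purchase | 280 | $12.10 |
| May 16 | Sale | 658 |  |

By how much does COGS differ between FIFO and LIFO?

FIFO COGS: 137 @ $14.95 + 113 @ $11.40 + 382 @ $10.30 + 26 @ $12.45 = $7,594.65
LIFO COGS: 280 @ $12.10 + 104 @ $11.90 + 83 @ $12.45 + 191 @ $10.30 = $7,626.25
Difference = |$7,594.65 − $7,626.25| = $31.60

$31.60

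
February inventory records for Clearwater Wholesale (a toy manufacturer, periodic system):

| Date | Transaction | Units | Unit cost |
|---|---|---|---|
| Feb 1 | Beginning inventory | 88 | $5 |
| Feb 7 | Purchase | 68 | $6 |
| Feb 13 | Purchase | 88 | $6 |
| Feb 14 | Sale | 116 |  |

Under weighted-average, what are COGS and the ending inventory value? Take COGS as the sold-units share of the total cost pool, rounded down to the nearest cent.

COGS = $654.16; ending inventory = $721.84

Feb 14, sell 116: 116/244 × $1,376.00 → $654.16
Ending inventory (cost pool remaining) = $721.84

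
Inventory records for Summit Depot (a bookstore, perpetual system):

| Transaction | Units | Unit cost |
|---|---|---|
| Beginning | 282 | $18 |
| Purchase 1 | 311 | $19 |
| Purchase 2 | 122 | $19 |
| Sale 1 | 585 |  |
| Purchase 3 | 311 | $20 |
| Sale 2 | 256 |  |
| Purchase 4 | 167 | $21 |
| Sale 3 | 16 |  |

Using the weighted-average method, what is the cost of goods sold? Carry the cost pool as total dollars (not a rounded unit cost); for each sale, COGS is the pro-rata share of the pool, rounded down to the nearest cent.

After Beginning: 282 on hand, pool $5,076.00 (≈ $18.0000 each)
After Purchase 1: 593 on hand, pool $10,985.00 (≈ $18.5245 each)
After Purchase 2: 715 on hand, pool $13,303.00 (≈ $18.6056 each)
Sale 1, sell 585: 585/715 × $13,303.00 → $10,884.27
After Purchase 3: 441 on hand, pool $8,638.73 (≈ $19.5890 each)
Sale 2, sell 256: 256/441 × $8,638.73 → $5,014.77
After Purchase 4: 352 on hand, pool $7,130.96 (≈ $20.2584 each)
Sale 3, sell 16: 16/352 × $7,130.96 → $324.13
Total COGS = $10,884.27 + $5,014.77 + $324.13 = $16,223.17
Ending inventory (cost pool remaining) = $6,806.83
Check: goods available $23,030.00 = COGS $16,223.17 + ending $6,806.83

COGS = $16,223.17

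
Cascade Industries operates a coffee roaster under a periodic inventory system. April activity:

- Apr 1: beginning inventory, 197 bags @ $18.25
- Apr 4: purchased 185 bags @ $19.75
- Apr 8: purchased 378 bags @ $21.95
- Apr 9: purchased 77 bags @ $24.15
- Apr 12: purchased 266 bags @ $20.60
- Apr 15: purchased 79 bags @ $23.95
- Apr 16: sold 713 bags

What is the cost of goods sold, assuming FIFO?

Apr 16, 713 sold [FIFO — oldest first]: 197 @ $18.25 + 185 @ $19.75 + 331 @ $21.95 = $14,514.45
Ending inventory: 47 @ $21.95 + 77 @ $24.15 + 266 @ $20.60 + 79 @ $23.95 = $10,262.85
Check: goods available $24,777.30 = COGS $14,514.45 + ending $10,262.85

COGS = $14,514.45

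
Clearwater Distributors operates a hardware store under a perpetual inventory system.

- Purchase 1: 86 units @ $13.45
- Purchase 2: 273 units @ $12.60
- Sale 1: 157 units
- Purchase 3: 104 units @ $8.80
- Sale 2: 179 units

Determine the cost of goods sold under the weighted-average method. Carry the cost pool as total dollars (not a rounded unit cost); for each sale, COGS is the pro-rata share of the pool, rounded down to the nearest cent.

After Purchase 1: 86 on hand, pool $1,156.70 (≈ $13.4500 each)
After Purchase 2: 359 on hand, pool $4,596.50 (≈ $12.8036 each)
Sale 1, sell 157: 157/359 × $4,596.50 → $2,010.16
After Purchase 3: 306 on hand, pool $3,501.54 (≈ $11.4429 each)
Sale 2, sell 179: 179/306 × $3,501.54 → $2,048.28
Total COGS = $2,010.16 + $2,048.28 = $4,058.44
Ending inventory (cost pool remaining) = $1,453.26
Check: goods available $5,511.70 = COGS $4,058.44 + ending $1,453.26

COGS = $4,058.44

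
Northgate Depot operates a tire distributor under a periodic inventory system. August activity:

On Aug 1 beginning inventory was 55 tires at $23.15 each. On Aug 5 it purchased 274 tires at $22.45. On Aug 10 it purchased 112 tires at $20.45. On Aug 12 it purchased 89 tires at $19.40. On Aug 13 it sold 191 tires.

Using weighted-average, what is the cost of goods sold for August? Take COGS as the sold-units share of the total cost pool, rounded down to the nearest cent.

COGS = $4,123.27

Aug 13, sell 191: 191/530 × $11,441.55 → $4,123.27
Ending inventory (cost pool remaining) = $7,318.28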